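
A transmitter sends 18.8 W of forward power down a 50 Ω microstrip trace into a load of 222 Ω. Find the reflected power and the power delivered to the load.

Γ = (222 − 50)/(222 + 50) = 0.632
|Γ|² = 0.4
P_refl = |Γ|²·P_inc = 7.52 W, P_del = (1 − |Γ|²)·P_inc = 11.3 W

P_reflected ≈ 7.52 W; P_delivered ≈ 11.3 W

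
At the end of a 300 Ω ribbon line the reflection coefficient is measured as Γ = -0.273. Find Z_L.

Z_L = Z_0·(1 + Γ)/(1 − Γ) = 300·(0.727)/(1.27)

Z_L ≈ 171 Ω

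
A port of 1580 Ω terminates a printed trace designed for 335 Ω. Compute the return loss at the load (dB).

RL ≈ 3.74 dB

Γ = (1580 − 335)/(1580 + 335) = 0.65
RL = −20·log₁₀|Γ| = −20·log₁₀(0.65)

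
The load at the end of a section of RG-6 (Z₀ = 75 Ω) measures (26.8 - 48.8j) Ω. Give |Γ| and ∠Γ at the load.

Γ ≈ 0.608 ∠ -109°

Γ = (Z_L − Z_0)/(Z_L + Z_0) = (-48.2 − j48.8)/(101.8 − j48.8)
|Γ| = 68.6/113 = 0.608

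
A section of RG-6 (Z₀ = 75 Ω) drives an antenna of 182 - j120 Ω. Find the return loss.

Γ = (107 − j120)/(257 − j120), |Γ| = 0.567
RL = −20·log₁₀|Γ| = −20·log₁₀(0.567)

RL ≈ 4.93 dB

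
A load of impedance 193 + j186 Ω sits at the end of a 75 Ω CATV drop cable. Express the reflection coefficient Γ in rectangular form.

Γ = (Z_L − Z_0)/(Z_L + Z_0) = (118 + j186)/(268 + j186)

Γ ≈ 0.622 + j0.262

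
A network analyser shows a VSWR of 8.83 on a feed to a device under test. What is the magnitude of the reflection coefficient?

|Γ| = (S − 1)/(S + 1) = (8.83 − 1)/(8.83 + 1) = 7.83/9.83

|Γ| ≈ 0.797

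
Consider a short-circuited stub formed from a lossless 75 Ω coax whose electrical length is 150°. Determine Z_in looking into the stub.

tan(βl) = -0.577
For a short-circuited stub, Z_in = jZ_0·tan(βl)

Z_in ≈ −j43.3 Ω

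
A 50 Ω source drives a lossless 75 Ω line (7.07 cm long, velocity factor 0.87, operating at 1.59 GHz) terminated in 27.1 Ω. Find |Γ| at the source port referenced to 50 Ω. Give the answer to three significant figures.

λ = v/f = 0.87·c / 1.59 GHz = 0.164 m
βl = 2π·l/λ = 2π × 0.431 = 155°
tan(βl) = -0.465
Z_in = Z_0·(Z_L + jZ_0·tanβl)/(Z_0 + jZ_L·tanβl) = 32.1 − j29.5 Ω
Γ_s = (Z_in − Z_s)/(Z_in + Z_s) = (-17.9 − j29.5)/(82.1 − j29.5), |Γ_s| = 0.396

|Γ| ≈ 0.396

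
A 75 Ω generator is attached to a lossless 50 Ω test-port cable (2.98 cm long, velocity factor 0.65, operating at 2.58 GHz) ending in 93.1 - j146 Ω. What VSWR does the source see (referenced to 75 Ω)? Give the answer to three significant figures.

λ = v/f = 0.65·c / 2.58 GHz = 0.0756 m
βl = 2π·l/λ = 2π × 0.394 = 142°
tan(βl) = -0.783
Z_in = Z_0·(Z_L + jZ_0·tanβl)/(Z_0 + jZ_L·tanβl) = 39.7 + j98.9 Ω
Γ_s = (Z_in − Z_s)/(Z_in + Z_s) = (-35.3 + j98.9)/(115 + j98.9), |Γ_s| = 0.693
VSWR = (1 + |Γ_s|)/(1 − |Γ_s|)

VSWR ≈ 5.52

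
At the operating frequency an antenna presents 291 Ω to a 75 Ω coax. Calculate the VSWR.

VSWR ≈ 3.88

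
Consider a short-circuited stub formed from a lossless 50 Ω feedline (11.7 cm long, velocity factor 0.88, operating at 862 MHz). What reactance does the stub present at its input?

X_in ≈ -45.8 Ω (capacitive)

λ = v/f = 0.88·c / 862 MHz = 0.306 m
βl = 2π·l/λ = 2π × 0.382 = 138°
tan(βl) = -0.915
For a short-circuited stub, Z_in = jZ_0·tan(βl)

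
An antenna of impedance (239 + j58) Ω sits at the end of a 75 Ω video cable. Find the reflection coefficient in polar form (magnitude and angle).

Γ = (Z_L − Z_0)/(Z_L + Z_0) = (164 + j58)/(314 + j58)
|Γ| = 174/319 = 0.545

Γ ≈ 0.545 ∠ 9.01°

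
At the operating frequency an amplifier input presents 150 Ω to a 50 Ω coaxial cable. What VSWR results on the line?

For a purely resistive load, VSWR = R_L/Z_0 or Z_0/R_L (whichever > 1) = 150/50

VSWR ≈ 3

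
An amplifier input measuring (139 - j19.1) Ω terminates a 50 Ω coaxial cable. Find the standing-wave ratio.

VSWR ≈ 2.84

Γ = (Z_L − Z_0)/(Z_L + Z_0) = (89 − j19.1)/(189 − j19.1)
|Γ| = 91/190 = 0.479
VSWR = (1 + |Γ|)/(1 − |Γ|) = 1.48/0.521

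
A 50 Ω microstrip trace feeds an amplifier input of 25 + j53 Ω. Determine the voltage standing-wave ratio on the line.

VSWR ≈ 4.53

Γ = (Z_L − Z_0)/(Z_L + Z_0) = (-25 + j53)/(75 + j53)
|Γ| = 58.6/91.8 = 0.638
VSWR = (1 + |Γ|)/(1 − |Γ|) = 1.64/0.362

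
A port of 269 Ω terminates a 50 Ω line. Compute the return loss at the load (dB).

Γ = (269 − 50)/(269 + 50) = 0.687
RL = −20·log₁₀|Γ| = −20·log₁₀(0.687)

RL ≈ 3.27 dB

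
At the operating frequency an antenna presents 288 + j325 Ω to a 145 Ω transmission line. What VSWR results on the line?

VSWR ≈ 4.81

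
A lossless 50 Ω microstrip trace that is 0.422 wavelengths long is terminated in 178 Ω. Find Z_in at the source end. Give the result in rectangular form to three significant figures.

βl = 2π × 0.422 = 152°
tan(βl) = tan(152°) = -0.534
Z_in = Z_0·(Z_L + jZ_0·tanβl)/(Z_0 + jZ_L·tanβl)
     = 50·(178 − j26.7)/(50 − j95)

Z_in ≈ 49.6 + j67.6 Ω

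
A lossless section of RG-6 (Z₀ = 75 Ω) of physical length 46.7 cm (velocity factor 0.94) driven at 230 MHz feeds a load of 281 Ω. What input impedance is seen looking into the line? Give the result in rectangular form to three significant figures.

λ = v/f = 0.94·c / 230 MHz = 1.23 m
βl = 2π·l/λ = 2π × 0.381 = 137°
tan(βl) = tan(137°) = -0.929
Z_in = Z_0·(Z_L + jZ_0·tanβl)/(Z_0 + jZ_L·tanβl)
     = 75·(281 − j69.6)/(75 − j261)

Z_in ≈ 39.9 + j69.3 Ω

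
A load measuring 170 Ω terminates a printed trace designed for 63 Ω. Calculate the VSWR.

Γ = (170 − 63)/(170 + 63) = 0.459
VSWR = (1 + 0.459)/(1 − 0.459)

VSWR ≈ 2.7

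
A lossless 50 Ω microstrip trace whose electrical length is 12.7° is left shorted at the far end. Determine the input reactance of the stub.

tan(βl) = 0.225
For a shorted stub, Z_in = jZ_0·tan(βl)

X_in ≈ 11.3 Ω (inductive)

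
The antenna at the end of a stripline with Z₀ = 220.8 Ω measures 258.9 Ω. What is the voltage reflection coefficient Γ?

Γ = (Z_L − Z_0)/(Z_L + Z_0) = (258.9 − 220.8)/(258.9 + 220.8) = 38.1/479.7

Γ = 0.0794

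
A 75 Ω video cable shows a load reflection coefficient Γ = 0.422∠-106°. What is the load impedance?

Z_L ≈ 43.7 − j43.1 Ω

Z_L = Z_0·(1 + Γ)/(1 − Γ) = 75·(0.884 − j0.406)/(1.12 + j0.406)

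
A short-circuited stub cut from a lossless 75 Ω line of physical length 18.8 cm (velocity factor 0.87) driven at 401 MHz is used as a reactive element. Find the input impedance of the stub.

Z_in ≈ −j301 Ω

λ = v/f = 0.87·c / 401 MHz = 0.651 m
βl = 2π·l/λ = 2π × 0.289 = 104°
tan(βl) = -4.02
For a short-circuited stub, Z_in = jZ_0·tan(βl)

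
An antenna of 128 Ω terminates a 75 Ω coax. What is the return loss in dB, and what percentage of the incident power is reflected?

RL ≈ 11.7 dB; 6.82% of incident power reflected

Γ = (128 − 75)/(128 + 75) = 0.261
RL = −20·log₁₀(0.261) = 11.7 dB
P_refl/P_inc = |Γ|² = 0.0682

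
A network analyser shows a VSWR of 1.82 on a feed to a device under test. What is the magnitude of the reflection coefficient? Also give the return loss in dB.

|Γ| ≈ 0.291; return loss ≈ 10.7 dB

|Γ| = (S − 1)/(S + 1) = (1.82 − 1)/(1.82 + 1) = 0.82/2.82
RL = −20·log₁₀|Γ| = −20·log₁₀(0.291)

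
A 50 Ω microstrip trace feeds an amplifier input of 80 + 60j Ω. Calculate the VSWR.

VSWR ≈ 2.76

Γ = (Z_L − Z_0)/(Z_L + Z_0) = (30 + j60)/(130 + j60)
|Γ| = 67.1/143 = 0.469
VSWR = (1 + |Γ|)/(1 − |Γ|) = 1.47/0.531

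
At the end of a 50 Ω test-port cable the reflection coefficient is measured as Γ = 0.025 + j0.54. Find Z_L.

Z_L ≈ 28.5 + j43.5 Ω

Z_L = Z_0·(1 + Γ)/(1 − Γ) = 50·(1.02 + j0.54)/(0.975 − j0.54)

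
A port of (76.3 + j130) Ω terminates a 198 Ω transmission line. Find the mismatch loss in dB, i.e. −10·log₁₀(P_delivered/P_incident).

mismatch loss ≈ 1.83 dB

Γ = (-121.7 + j130)/(274.3 + j130), |Γ| = 0.587
|Γ|² = 0.344, so P_del/P_inc = 1 − |Γ|² = 0.656
ML = −10·log₁₀(1 − |Γ|²)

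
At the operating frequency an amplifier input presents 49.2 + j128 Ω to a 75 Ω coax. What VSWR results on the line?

VSWR ≈ 6.47

Γ = (Z_L − Z_0)/(Z_L + Z_0) = (-25.8 + j128)/(124.2 + j128)
|Γ| = 131/178 = 0.732
VSWR = (1 + |Γ|)/(1 − |Γ|) = 1.73/0.268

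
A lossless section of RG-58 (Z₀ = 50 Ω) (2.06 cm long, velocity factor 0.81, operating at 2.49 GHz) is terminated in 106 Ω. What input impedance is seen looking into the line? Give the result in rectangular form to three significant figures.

Z_in ≈ 24.7 − j9.57 Ω

λ = v/f = 0.81·c / 2.49 GHz = 0.0976 m
βl = 2π·l/λ = 2π × 0.211 = 76°
tan(βl) = tan(76°) = 4.01
Z_in = Z_0·(Z_L + jZ_0·tanβl)/(Z_0 + jZ_L·tanβl)
     = 50·(106 + j200)/(50 + j425)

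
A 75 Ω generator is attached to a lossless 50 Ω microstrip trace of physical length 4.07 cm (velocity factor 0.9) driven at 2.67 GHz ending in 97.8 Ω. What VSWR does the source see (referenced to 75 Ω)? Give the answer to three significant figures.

VSWR ≈ 1.96

λ = v/f = 0.9·c / 2.67 GHz = 0.101 m
βl = 2π·l/λ = 2π × 0.402 = 145°
tan(βl) = -0.703
Z_in = Z_0·(Z_L + jZ_0·tanβl)/(Z_0 + jZ_L·tanβl) = 50.6 + j34.4 Ω
Γ_s = (Z_in − Z_s)/(Z_in + Z_s) = (-24.4 + j34.4)/(126 + j34.4), |Γ_s| = 0.324
VSWR = (1 + |Γ_s|)/(1 − |Γ_s|)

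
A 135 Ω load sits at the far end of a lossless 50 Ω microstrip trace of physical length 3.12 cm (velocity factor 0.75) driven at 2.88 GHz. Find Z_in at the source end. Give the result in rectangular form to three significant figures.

λ = v/f = 0.75·c / 2.88 GHz = 0.0781 m
βl = 2π·l/λ = 2π × 0.399 = 144°
tan(βl) = tan(144°) = -0.733
Z_in = Z_0·(Z_L + jZ_0·tanβl)/(Z_0 + jZ_L·tanβl)
     = 50·(135 − j36.6)/(50 − j98.9)

Z_in ≈ 42.2 + j46.9 Ω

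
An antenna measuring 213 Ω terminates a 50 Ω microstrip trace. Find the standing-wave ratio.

For a purely resistive load, VSWR = R_L/Z_0 or Z_0/R_L (whichever > 1) = 213/50

VSWR ≈ 4.26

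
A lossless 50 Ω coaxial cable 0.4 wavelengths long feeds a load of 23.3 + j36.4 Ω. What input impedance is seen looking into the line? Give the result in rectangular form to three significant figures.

βl = 2π × 0.4 = 144°
tan(βl) = tan(144°) = -0.727
Z_in = Z_0·(Z_L + jZ_0·tanβl)/(Z_0 + jZ_L·tanβl)
     = 50·(23.3 + j0.0729)/(76.4 − j16.9)

Z_in ≈ 14.5 + j3.26 Ω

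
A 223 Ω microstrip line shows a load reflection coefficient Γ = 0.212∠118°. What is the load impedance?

Z_L ≈ 171 + j67.1 Ω

Z_L = Z_0·(1 + Γ)/(1 − Γ) = 223·(0.9 + j0.187)/(1.1 − j0.187)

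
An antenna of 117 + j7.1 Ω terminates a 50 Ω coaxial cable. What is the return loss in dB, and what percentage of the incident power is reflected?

RL ≈ 7.89 dB; 16.2% of incident power reflected

Γ = (67 + j7.1)/(167 + j7.1), |Γ| = 0.403
RL = −20·log₁₀(0.403) = 7.89 dB
P_refl/P_inc = |Γ|² = 0.162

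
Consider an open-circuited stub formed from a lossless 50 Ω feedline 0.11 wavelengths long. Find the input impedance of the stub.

Z_in ≈ −j60.4 Ω

βl = 2π × 0.11 = 39.6°
tan(βl) = 0.827
For an open-circuited stub, Z_in = −jZ_0·cot(βl) = −jZ_0/tan(βl)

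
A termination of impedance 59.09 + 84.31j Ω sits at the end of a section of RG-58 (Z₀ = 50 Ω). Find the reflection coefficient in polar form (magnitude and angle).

Γ ≈ 0.615 ∠ 46.1°

Γ = (Z_L − Z_0)/(Z_L + Z_0) = (9.09 + j84.31)/(109.1 + j84.31)
|Γ| = 84.8/138 = 0.615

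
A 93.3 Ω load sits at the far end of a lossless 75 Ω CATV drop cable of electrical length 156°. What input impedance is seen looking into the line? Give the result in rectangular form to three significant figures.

Z_in ≈ 85.6 + j14 Ω

tan(βl) = tan(156°) = -0.445
Z_in = Z_0·(Z_L + jZ_0·tanβl)/(Z_0 + jZ_L·tanβl)
     = 75·(93.3 − j33.4)/(75 − j41.5)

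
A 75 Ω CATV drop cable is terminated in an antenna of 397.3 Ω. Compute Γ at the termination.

Γ = (Z_L − Z_0)/(Z_L + Z_0) = (397.3 − 75)/(397.3 + 75) = 322.3/472.3

Γ = 0.682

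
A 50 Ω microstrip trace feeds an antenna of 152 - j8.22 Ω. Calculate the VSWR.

VSWR ≈ 3.05

Γ = (Z_L − Z_0)/(Z_L + Z_0) = (102 − j8.22)/(202 − j8.22)
|Γ| = 102/202 = 0.506
VSWR = (1 + |Γ|)/(1 − |Γ|) = 1.51/0.494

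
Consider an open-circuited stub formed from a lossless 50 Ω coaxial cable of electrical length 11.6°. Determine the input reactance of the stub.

X_in ≈ -244 Ω (capacitive)

tan(βl) = 0.205
For an open-circuited stub, Z_in = −jZ_0·cot(βl) = −jZ_0/tan(βl)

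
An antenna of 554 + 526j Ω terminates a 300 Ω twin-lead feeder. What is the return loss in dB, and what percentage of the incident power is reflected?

Γ = (254 + j526)/(854 + j526), |Γ| = 0.582
RL = −20·log₁₀(0.582) = 4.7 dB
P_refl/P_inc = |Γ|² = 0.339

RL ≈ 4.7 dB; 33.9% of incident power reflected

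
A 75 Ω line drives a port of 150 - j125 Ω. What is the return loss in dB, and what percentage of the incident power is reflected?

RL ≈ 4.94 dB; 32.1% of incident power reflected

Γ = (75 − j125)/(225 − j125), |Γ| = 0.566
RL = −20·log₁₀(0.566) = 4.94 dB
P_refl/P_inc = |Γ|² = 0.321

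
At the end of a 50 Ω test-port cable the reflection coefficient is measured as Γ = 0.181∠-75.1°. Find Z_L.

Z_L = Z_0·(1 + Γ)/(1 − Γ) = 50·(1.05 − j0.175)/(0.953 + j0.175)

Z_L ≈ 51.5 − j18.6 Ω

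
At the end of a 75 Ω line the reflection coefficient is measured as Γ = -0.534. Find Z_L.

Z_L ≈ 22.8 Ω

Z_L = Z_0·(1 + Γ)/(1 − Γ) = 75·(0.466)/(1.53)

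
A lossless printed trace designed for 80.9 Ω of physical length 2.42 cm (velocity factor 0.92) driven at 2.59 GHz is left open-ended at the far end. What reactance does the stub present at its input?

λ = v/f = 0.92·c / 2.59 GHz = 0.107 m
βl = 2π·l/λ = 2π × 0.227 = 81.8°
tan(βl) = 6.9
For an open-ended stub, Z_in = −jZ_0·cot(βl) = −jZ_0/tan(βl)

X_in ≈ -11.7 Ω (capacitive)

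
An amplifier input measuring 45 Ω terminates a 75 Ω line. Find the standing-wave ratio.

For a purely resistive load, VSWR = R_L/Z_0 or Z_0/R_L (whichever > 1) = 75/45

VSWR ≈ 1.67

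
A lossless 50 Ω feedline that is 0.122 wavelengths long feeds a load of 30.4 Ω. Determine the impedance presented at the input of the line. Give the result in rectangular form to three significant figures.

βl = 2π × 0.122 = 43.9°
tan(βl) = tan(43.9°) = 0.963
Z_in = Z_0·(Z_L + jZ_0·tanβl)/(Z_0 + jZ_L·tanβl)
     = 50·(30.4 + j48.1)/(50 + j29.3)

Z_in ≈ 43.6 + j22.6 Ω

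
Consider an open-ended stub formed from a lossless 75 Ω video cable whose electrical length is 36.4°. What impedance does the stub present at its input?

tan(βl) = 0.737
For an open-ended stub, Z_in = −jZ_0·cot(βl) = −jZ_0/tan(βl)

Z_in ≈ −j102 Ω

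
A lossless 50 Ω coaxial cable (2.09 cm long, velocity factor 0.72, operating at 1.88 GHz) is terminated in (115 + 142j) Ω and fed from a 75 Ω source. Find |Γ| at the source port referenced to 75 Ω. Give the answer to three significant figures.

|Γ| ≈ 0.759

λ = v/f = 0.72·c / 1.88 GHz = 0.115 m
βl = 2π·l/λ = 2π × 0.182 = 65.5°
tan(βl) = 2.19
Z_in = Z_0·(Z_L + jZ_0·tanβl)/(Z_0 + jZ_L·tanβl) = 12.7 − j35.9 Ω
Γ_s = (Z_in − Z_s)/(Z_in + Z_s) = (-62.3 − j35.9)/(87.7 − j35.9), |Γ_s| = 0.759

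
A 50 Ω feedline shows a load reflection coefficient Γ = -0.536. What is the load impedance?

Z_L ≈ 15.1 Ω

Z_L = Z_0·(1 + Γ)/(1 − Γ) = 50·(0.464)/(1.54)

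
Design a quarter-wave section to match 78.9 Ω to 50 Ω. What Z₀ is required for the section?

Z_qwt = √(Z_0·R_L) = √(50 × 78.9) = √3945

Z_qwt ≈ 62.8 Ω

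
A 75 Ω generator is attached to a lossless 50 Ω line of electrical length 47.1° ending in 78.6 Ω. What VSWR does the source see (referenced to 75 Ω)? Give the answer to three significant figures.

VSWR ≈ 1.89

tan(βl) = 1.08
Z_in = Z_0·(Z_L + jZ_0·tanβl)/(Z_0 + jZ_L·tanβl) = 43.9 − j20.5 Ω
Γ_s = (Z_in − Z_s)/(Z_in + Z_s) = (-31.1 − j20.5)/(119 − j20.5), |Γ_s| = 0.308
VSWR = (1 + |Γ_s|)/(1 − |Γ_s|)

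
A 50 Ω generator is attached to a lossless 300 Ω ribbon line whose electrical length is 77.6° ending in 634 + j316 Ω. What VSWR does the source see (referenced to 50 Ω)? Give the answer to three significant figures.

tan(βl) = 4.55
Z_in = Z_0·(Z_L + jZ_0·tanβl)/(Z_0 + jZ_L·tanβl) = 129 − j117 Ω
Γ_s = (Z_in − Z_s)/(Z_in + Z_s) = (78.8 − j117)/(179 − j117), |Γ_s| = 0.66
VSWR = (1 + |Γ_s|)/(1 − |Γ_s|)

VSWR ≈ 4.88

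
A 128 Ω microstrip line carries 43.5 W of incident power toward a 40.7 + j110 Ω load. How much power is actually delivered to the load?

P_delivered ≈ 22.3 W

|Γ| = |(-87.3 + j110)/(168.7 + j110)| = 0.697
|Γ|² = 0.486
P_refl = |Γ|²·P_inc = 21.2 W, P_del = (1 − |Γ|²)·P_inc = 22.3 W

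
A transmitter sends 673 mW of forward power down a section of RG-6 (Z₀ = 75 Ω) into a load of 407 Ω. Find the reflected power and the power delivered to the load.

Γ = (407 − 75)/(407 + 75) = 0.689
|Γ|² = 0.474
P_refl = |Γ|²·P_inc = 319 mW, P_del = (1 − |Γ|²)·P_inc = 354 mW

P_reflected ≈ 319 mW; P_delivered ≈ 354 mW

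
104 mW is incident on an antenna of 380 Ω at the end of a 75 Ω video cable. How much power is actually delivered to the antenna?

P_delivered ≈ 57.3 mW

Γ = (380 − 75)/(380 + 75) = 0.67
|Γ|² = 0.449
P_refl = |Γ|²·P_inc = 46.7 mW, P_del = (1 − |Γ|²)·P_inc = 57.3 mW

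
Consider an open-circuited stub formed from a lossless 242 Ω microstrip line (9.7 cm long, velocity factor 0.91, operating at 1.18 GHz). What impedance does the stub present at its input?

Z_in ≈ +j435 Ω

λ = v/f = 0.91·c / 1.18 GHz = 0.231 m
βl = 2π·l/λ = 2π × 0.419 = 151°
tan(βl) = -0.556
For an open-circuited stub, Z_in = −jZ_0·cot(βl) = −jZ_0/tan(βl)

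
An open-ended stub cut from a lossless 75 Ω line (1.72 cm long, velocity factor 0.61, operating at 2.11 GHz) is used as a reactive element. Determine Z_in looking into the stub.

Z_in ≈ −j25.2 Ω

λ = v/f = 0.61·c / 2.11 GHz = 0.0867 m
βl = 2π·l/λ = 2π × 0.198 = 71.4°
tan(βl) = 2.97
For an open-ended stub, Z_in = −jZ_0·cot(βl) = −jZ_0/tan(βl)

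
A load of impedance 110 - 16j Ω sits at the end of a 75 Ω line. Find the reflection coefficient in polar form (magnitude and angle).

Γ ≈ 0.207 ∠ -19.6°

Γ = (Z_L − Z_0)/(Z_L + Z_0) = (35 − j16)/(185 − j16)
|Γ| = 38.5/186 = 0.207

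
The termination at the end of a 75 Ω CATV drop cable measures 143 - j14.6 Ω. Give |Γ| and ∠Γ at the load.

Γ = (Z_L − Z_0)/(Z_L + Z_0) = (68 − j14.6)/(218 − j14.6)
|Γ| = 69.5/218 = 0.318

Γ ≈ 0.318 ∠ -8.29°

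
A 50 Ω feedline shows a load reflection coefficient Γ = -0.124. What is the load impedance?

Z_L ≈ 39 Ω

Z_L = Z_0·(1 + Γ)/(1 − Γ) = 50·(0.876)/(1.12)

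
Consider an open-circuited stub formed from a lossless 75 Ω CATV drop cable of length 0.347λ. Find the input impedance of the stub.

Z_in ≈ +j52.4 Ω

βl = 2π × 0.347 = 125°
tan(βl) = -1.43
For an open-circuited stub, Z_in = −jZ_0·cot(βl) = −jZ_0/tan(βl)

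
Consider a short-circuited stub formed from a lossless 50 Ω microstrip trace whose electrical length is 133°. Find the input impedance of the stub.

Z_in ≈ −j53.6 Ω

tan(βl) = -1.07
For a short-circuited stub, Z_in = jZ_0·tan(βl)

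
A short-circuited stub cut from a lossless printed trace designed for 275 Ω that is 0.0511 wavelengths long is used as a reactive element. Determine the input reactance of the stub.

βl = 2π × 0.0511 = 18.4°
tan(βl) = 0.333
For a short-circuited stub, Z_in = jZ_0·tan(βl)

X_in ≈ 91.5 Ω (inductive)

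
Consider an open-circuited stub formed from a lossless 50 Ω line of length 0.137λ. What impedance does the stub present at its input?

Z_in ≈ −j43 Ω

βl = 2π × 0.137 = 49.3°
tan(βl) = 1.16
For an open-circuited stub, Z_in = −jZ_0·cot(βl) = −jZ_0/tan(βl)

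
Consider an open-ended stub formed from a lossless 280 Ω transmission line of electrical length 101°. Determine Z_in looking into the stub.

tan(βl) = -5.14
For an open-ended stub, Z_in = −jZ_0·cot(βl) = −jZ_0/tan(βl)

Z_in ≈ +j54.4 Ω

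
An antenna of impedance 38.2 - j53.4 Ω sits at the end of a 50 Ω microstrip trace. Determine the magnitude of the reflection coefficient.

|Γ| ≈ 0.53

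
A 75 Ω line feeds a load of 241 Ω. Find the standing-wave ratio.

VSWR ≈ 3.21

Γ = (241 − 75)/(241 + 75) = 0.525
VSWR = (1 + 0.525)/(1 − 0.525)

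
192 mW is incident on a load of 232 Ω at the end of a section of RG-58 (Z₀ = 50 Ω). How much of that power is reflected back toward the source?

P_reflected ≈ 80 mW

Γ = (232 − 50)/(232 + 50) = 0.645
|Γ|² = 0.417
P_refl = |Γ|²·P_inc = 80 mW, P_del = (1 − |Γ|²)·P_inc = 112 mW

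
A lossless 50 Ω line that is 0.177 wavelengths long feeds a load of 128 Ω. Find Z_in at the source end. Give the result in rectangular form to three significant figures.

Z_in ≈ 23.4 − j20.2 Ω

βl = 2π × 0.177 = 63.7°
tan(βl) = tan(63.7°) = 2.03
Z_in = Z_0·(Z_L + jZ_0·tanβl)/(Z_0 + jZ_L·tanβl)
     = 50·(128 + j101)/(50 + j259)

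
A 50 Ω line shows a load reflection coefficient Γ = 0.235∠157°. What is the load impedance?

Z_L = Z_0·(1 + Γ)/(1 − Γ) = 50·(0.784 + j0.0918)/(1.22 − j0.0918)

Z_L ≈ 31.7 + j6.17 Ω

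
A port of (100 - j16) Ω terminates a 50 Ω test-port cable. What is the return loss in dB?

RL ≈ 9.17 dB

Γ = (50 − j16)/(150 − j16), |Γ| = 0.348
RL = −20·log₁₀|Γ| = −20·log₁₀(0.348)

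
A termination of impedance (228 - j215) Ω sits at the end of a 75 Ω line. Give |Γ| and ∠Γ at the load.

Γ ≈ 0.71 ∠ -19.2°

Γ = (Z_L − Z_0)/(Z_L + Z_0) = (153 − j215)/(303 − j215)
|Γ| = 264/372 = 0.71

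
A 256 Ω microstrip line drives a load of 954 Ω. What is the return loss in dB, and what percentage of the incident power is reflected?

RL ≈ 4.78 dB; 33.3% of incident power reflected

Γ = (954 − 256)/(954 + 256) = 0.577
RL = −20·log₁₀(0.577) = 4.78 dB
P_refl/P_inc = |Γ|² = 0.333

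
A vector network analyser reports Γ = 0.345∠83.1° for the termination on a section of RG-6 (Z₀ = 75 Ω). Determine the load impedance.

Z_L = Z_0·(1 + Γ)/(1 − Γ) = 75·(1.04 + j0.343)/(0.959 − j0.343)

Z_L ≈ 63.8 + j49.6 Ω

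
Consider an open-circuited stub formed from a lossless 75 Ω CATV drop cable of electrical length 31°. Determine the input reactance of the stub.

tan(βl) = 0.601
For an open-circuited stub, Z_in = −jZ_0·cot(βl) = −jZ_0/tan(βl)

X_in ≈ -125 Ω (capacitive)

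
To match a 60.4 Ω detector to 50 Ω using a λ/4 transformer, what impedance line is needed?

Z_qwt ≈ 55 Ω

Z_qwt = √(Z_0·R_L) = √(50 × 60.4) = √3020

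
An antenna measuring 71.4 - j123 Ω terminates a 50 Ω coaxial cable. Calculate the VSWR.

VSWR ≈ 6.2

Γ = (Z_L − Z_0)/(Z_L + Z_0) = (21.4 − j123)/(121.4 − j123)
|Γ| = 125/173 = 0.722
VSWR = (1 + |Γ|)/(1 − |Γ|) = 1.72/0.278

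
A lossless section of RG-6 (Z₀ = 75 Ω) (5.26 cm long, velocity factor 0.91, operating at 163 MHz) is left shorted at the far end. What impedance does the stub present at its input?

Z_in ≈ +j15 Ω

λ = v/f = 0.91·c / 163 MHz = 1.67 m
βl = 2π·l/λ = 2π × 0.0314 = 11.3°
tan(βl) = 0.2
For a shorted stub, Z_in = jZ_0·tan(βl)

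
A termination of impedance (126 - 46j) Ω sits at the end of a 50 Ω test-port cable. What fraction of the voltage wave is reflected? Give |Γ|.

|Γ| ≈ 0.488

Γ = (Z_L − Z_0)/(Z_L + Z_0) = (76 − j46)/(176 − j46)
|Γ| = 88.8/182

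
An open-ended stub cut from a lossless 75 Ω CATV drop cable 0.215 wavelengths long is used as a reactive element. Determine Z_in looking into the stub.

βl = 2π × 0.215 = 77.4°
tan(βl) = 4.47
For an open-ended stub, Z_in = −jZ_0·cot(βl) = −jZ_0/tan(βl)

Z_in ≈ −j16.8 Ω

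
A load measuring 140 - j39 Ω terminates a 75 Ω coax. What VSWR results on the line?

VSWR ≈ 2.06

Γ = (Z_L − Z_0)/(Z_L + Z_0) = (65 − j39)/(215 − j39)
|Γ| = 75.8/219 = 0.347
VSWR = (1 + |Γ|)/(1 − |Γ|) = 1.35/0.653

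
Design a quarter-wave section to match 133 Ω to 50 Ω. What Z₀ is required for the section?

Z_qwt ≈ 81.5 Ω

Z_qwt = √(Z_0·R_L) = √(50 × 133) = √6650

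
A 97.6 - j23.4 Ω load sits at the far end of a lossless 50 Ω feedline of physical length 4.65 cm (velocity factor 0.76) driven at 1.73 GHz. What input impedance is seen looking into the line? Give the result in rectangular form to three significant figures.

Z_in ≈ 39.3 + j31.9 Ω

λ = v/f = 0.76·c / 1.73 GHz = 0.132 m
βl = 2π·l/λ = 2π × 0.353 = 127°
tan(βl) = tan(127°) = -1.33
Z_in = Z_0·(Z_L + jZ_0·tanβl)/(Z_0 + jZ_L·tanβl)
     = 50·(97.6 − j89.7)/(19 − j129)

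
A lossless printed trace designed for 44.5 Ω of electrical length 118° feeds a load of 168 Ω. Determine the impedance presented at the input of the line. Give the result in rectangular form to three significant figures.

tan(βl) = tan(118°) = -1.88
Z_in = Z_0·(Z_L + jZ_0·tanβl)/(Z_0 + jZ_L·tanβl)
     = 44.5·(168 − j83.7)/(44.5 − j316)

Z_in ≈ 14.8 + j21.6 Ω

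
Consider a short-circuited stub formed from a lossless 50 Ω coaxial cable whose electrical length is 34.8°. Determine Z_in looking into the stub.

tan(βl) = 0.695
For a short-circuited stub, Z_in = jZ_0·tan(βl)

Z_in ≈ +j34.8 Ω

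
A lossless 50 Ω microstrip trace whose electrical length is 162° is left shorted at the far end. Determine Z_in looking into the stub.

tan(βl) = -0.325
For a shorted stub, Z_in = jZ_0·tan(βl)

Z_in ≈ −j16.2 Ω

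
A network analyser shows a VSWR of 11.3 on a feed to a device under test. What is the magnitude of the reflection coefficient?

|Γ| ≈ 0.837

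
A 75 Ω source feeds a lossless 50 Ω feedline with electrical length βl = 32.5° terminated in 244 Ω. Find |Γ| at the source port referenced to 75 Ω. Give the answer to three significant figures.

tan(βl) = 0.637
Z_in = Z_0·(Z_L + jZ_0·tanβl)/(Z_0 + jZ_L·tanβl) = 32.2 − j68.1 Ω
Γ_s = (Z_in − Z_s)/(Z_in + Z_s) = (-42.8 − j68.1)/(107 − j68.1), |Γ_s| = 0.634

|Γ| ≈ 0.634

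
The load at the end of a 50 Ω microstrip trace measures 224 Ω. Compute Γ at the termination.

Γ = 0.635

Γ = (Z_L − Z_0)/(Z_L + Z_0) = (224 − 50)/(224 + 50) = 174/274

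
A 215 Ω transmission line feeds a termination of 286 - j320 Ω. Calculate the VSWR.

Γ = (Z_L − Z_0)/(Z_L + Z_0) = (71 − j320)/(501 − j320)
|Γ| = 328/594 = 0.551
VSWR = (1 + |Γ|)/(1 − |Γ|) = 1.55/0.449

VSWR ≈ 3.46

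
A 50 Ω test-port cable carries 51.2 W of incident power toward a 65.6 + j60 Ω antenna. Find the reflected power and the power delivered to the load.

P_reflected ≈ 11.6 W; P_delivered ≈ 39.6 W

|Γ| = |(15.6 + j60)/(115.6 + j60)| = 0.476
|Γ|² = 0.227
P_refl = |Γ|²·P_inc = 11.6 W, P_del = (1 − |Γ|²)·P_inc = 39.6 W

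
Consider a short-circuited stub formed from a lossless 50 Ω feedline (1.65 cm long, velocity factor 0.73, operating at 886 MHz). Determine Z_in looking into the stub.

λ = v/f = 0.73·c / 886 MHz = 0.247 m
βl = 2π·l/λ = 2π × 0.0668 = 24°
tan(βl) = 0.446
For a short-circuited stub, Z_in = jZ_0·tan(βl)

Z_in ≈ +j22.3 Ω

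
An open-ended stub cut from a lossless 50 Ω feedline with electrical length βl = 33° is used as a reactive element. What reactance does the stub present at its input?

X_in ≈ -77 Ω (capacitive)

tan(βl) = 0.649
For an open-ended stub, Z_in = −jZ_0·cot(βl) = −jZ_0/tan(βl)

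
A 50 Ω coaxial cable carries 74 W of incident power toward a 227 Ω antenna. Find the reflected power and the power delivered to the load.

P_reflected ≈ 30.2 W; P_delivered ≈ 43.8 W

Γ = (227 − 50)/(227 + 50) = 0.639
|Γ|² = 0.408
P_refl = |Γ|²·P_inc = 30.2 W, P_del = (1 − |Γ|²)·P_inc = 43.8 W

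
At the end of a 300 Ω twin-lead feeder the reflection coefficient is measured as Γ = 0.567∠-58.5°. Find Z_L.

Z_L = Z_0·(1 + Γ)/(1 − Γ) = 300·(1.3 − j0.483)/(0.704 + j0.483)

Z_L ≈ 279 − j398 Ω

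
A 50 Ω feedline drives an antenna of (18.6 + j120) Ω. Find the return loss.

RL ≈ 0.94 dB

Γ = (-31.4 + j120)/(68.6 + j120), |Γ| = 0.897
RL = −20·log₁₀|Γ| = −20·log₁₀(0.897)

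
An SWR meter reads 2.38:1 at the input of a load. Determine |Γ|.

|Γ| ≈ 0.408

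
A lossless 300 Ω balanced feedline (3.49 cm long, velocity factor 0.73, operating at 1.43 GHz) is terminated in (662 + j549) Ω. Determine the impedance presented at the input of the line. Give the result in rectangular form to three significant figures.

λ = v/f = 0.73·c / 1.43 GHz = 0.153 m
βl = 2π·l/λ = 2π × 0.228 = 82°
tan(βl) = tan(82°) = 7.15
Z_in = Z_0·(Z_L + jZ_0·tanβl)/(Z_0 + jZ_L·tanβl)
     = 300·(662 + j2690)/(-3630 + j4730)

Z_in ≈ 87.4 − j109 Ω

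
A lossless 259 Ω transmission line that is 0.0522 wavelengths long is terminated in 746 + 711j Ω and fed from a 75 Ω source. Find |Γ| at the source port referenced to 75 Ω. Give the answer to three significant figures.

|Γ| ≈ 0.901

βl = 2π × 0.0522 = 18.8°
tan(βl) = 0.34
Z_in = Z_0·(Z_L + jZ_0·tanβl)/(Z_0 + jZ_L·tanβl) = 863 − j703 Ω
Γ_s = (Z_in − Z_s)/(Z_in + Z_s) = (788 − j703)/(938 − j703), |Γ_s| = 0.901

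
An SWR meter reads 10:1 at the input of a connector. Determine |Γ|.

|Γ| ≈ 0.818

|Γ| = (S − 1)/(S + 1) = (10 − 1)/(10 + 1) = 9/11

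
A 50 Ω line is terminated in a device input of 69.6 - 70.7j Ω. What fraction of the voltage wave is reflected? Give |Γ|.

|Γ| ≈ 0.528

Γ = (Z_L − Z_0)/(Z_L + Z_0) = (19.6 − j70.7)/(119.6 − j70.7)
|Γ| = 73.4/139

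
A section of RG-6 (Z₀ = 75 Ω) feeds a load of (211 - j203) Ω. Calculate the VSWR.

VSWR ≈ 5.59

Γ = (Z_L − Z_0)/(Z_L + Z_0) = (136 − j203)/(286 − j203)
|Γ| = 244/351 = 0.697
VSWR = (1 + |Γ|)/(1 − |Γ|) = 1.7/0.303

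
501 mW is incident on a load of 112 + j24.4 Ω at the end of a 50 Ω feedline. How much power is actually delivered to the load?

P_delivered ≈ 418 mW

|Γ| = |(62 + j24.4)/(162 + j24.4)| = 0.407
|Γ|² = 0.165
P_refl = |Γ|²·P_inc = 82.9 mW, P_del = (1 − |Γ|²)·P_inc = 418 mW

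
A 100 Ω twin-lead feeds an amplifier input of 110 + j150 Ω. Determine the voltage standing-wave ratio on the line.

VSWR ≈ 3.79

Γ = (Z_L − Z_0)/(Z_L + Z_0) = (10 + j150)/(210 + j150)
|Γ| = 150/258 = 0.583
VSWR = (1 + |Γ|)/(1 − |Γ|) = 1.58/0.417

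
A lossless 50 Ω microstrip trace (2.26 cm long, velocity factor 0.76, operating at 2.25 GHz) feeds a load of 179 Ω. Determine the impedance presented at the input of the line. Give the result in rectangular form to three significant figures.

Z_in ≈ 14.3 − j7.87 Ω

λ = v/f = 0.76·c / 2.25 GHz = 0.101 m
βl = 2π·l/λ = 2π × 0.223 = 80.3°
tan(βl) = tan(80.3°) = 5.84
Z_in = Z_0·(Z_L + jZ_0·tanβl)/(Z_0 + jZ_L·tanβl)
     = 50·(179 + j292)/(50 + j1050)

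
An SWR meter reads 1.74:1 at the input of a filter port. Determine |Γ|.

|Γ| = (S − 1)/(S + 1) = (1.74 − 1)/(1.74 + 1) = 0.74/2.74

|Γ| ≈ 0.27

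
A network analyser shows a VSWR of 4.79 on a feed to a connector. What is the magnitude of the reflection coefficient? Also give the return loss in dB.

|Γ| = (S − 1)/(S + 1) = (4.79 − 1)/(4.79 + 1) = 3.79/5.79
RL = −20·log₁₀|Γ| = −20·log₁₀(0.655)

|Γ| ≈ 0.655; return loss ≈ 3.68 dB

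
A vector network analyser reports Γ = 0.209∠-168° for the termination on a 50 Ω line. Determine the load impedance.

Z_L = Z_0·(1 + Γ)/(1 − Γ) = 50·(0.796 − j0.0435)/(1.2 + j0.0435)

Z_L ≈ 32.9 − j2.99 Ω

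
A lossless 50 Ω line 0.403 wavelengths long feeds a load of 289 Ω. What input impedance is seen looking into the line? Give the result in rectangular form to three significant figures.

βl = 2π × 0.403 = 145°
tan(βl) = tan(145°) = -0.698
Z_in = Z_0·(Z_L + jZ_0·tanβl)/(Z_0 + jZ_L·tanβl)
     = 50·(289 − j34.9)/(50 − j202)

Z_in ≈ 24.9 + j65.5 Ω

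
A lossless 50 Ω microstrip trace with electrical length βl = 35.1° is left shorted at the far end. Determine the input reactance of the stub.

tan(βl) = 0.703
For a shorted stub, Z_in = jZ_0·tan(βl)

X_in ≈ 35.1 Ω (inductive)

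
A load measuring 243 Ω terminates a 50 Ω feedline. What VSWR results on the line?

VSWR ≈ 4.86

Γ = (243 − 50)/(243 + 50) = 0.659
VSWR = (1 + 0.659)/(1 − 0.659)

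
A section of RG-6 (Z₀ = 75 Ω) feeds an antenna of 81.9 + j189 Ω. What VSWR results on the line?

VSWR ≈ 7.69

Γ = (Z_L − Z_0)/(Z_L + Z_0) = (6.9 + j189)/(156.9 + j189)
|Γ| = 189/246 = 0.77
VSWR = (1 + |Γ|)/(1 − |Γ|) = 1.77/0.23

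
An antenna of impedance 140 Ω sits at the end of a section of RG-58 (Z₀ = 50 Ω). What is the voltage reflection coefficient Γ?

Γ = (Z_L − Z_0)/(Z_L + Z_0) = (140 − 50)/(140 + 50) = 90/190

Γ = 0.474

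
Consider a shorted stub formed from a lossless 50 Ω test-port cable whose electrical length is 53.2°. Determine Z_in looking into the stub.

Z_in ≈ +j66.8 Ω

tan(βl) = 1.34
For a shorted stub, Z_in = jZ_0·tan(βl)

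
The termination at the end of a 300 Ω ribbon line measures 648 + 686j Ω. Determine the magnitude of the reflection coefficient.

|Γ| ≈ 0.657

Γ = (Z_L − Z_0)/(Z_L + Z_0) = (348 + j686)/(948 + j686)
|Γ| = 769/1170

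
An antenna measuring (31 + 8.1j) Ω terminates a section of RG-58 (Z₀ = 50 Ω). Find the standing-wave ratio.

VSWR ≈ 1.68

Γ = (Z_L − Z_0)/(Z_L + Z_0) = (-19 + j8.1)/(81 + j8.1)
|Γ| = 20.7/81.4 = 0.254
VSWR = (1 + |Γ|)/(1 − |Γ|) = 1.25/0.746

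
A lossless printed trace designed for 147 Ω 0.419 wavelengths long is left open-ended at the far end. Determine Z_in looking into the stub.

Z_in ≈ +j263 Ω

βl = 2π × 0.419 = 151°
tan(βl) = -0.558
For an open-ended stub, Z_in = −jZ_0·cot(βl) = −jZ_0/tan(βl)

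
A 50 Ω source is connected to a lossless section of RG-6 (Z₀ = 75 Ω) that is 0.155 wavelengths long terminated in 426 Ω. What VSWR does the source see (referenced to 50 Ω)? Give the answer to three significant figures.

VSWR ≈ 5.31

βl = 2π × 0.155 = 55.8°
tan(βl) = 1.47
Z_in = Z_0·(Z_L + jZ_0·tanβl)/(Z_0 + jZ_L·tanβl) = 19 − j48.7 Ω
Γ_s = (Z_in − Z_s)/(Z_in + Z_s) = (-31 − j48.7)/(69 − j48.7), |Γ_s| = 0.683
VSWR = (1 + |Γ_s|)/(1 − |Γ_s|)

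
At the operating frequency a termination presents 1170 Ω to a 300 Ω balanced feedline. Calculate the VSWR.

Γ = (1170 − 300)/(1170 + 300) = 0.592
VSWR = (1 + 0.592)/(1 − 0.592)

VSWR ≈ 3.9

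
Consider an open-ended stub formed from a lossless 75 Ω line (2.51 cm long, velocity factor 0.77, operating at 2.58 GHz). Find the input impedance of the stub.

λ = v/f = 0.77·c / 2.58 GHz = 0.0895 m
βl = 2π·l/λ = 2π × 0.28 = 101°
tan(βl) = -5.18
For an open-ended stub, Z_in = −jZ_0·cot(βl) = −jZ_0/tan(βl)

Z_in ≈ +j14.5 Ω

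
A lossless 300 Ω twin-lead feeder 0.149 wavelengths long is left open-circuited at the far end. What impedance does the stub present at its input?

βl = 2π × 0.149 = 53.6°
tan(βl) = 1.36
For an open-circuited stub, Z_in = −jZ_0·cot(βl) = −jZ_0/tan(βl)

Z_in ≈ −j221 Ω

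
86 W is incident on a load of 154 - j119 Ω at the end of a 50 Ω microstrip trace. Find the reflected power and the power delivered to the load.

P_reflected ≈ 38.5 W; P_delivered ≈ 47.5 W

|Γ| = |(104 − j119)/(204 − j119)| = 0.669
|Γ|² = 0.448
P_refl = |Γ|²·P_inc = 38.5 W, P_del = (1 − |Γ|²)·P_inc = 47.5 W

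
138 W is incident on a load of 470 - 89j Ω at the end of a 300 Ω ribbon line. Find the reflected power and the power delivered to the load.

P_reflected ≈ 8.46 W; P_delivered ≈ 130 W

|Γ| = |(170 − j89)/(770 − j89)| = 0.248
|Γ|² = 0.0613
P_refl = |Γ|²·P_inc = 8.46 W, P_del = (1 − |Γ|²)·P_inc = 130 W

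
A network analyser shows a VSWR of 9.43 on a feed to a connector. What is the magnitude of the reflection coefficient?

|Γ| ≈ 0.808

|Γ| = (S − 1)/(S + 1) = (9.43 − 1)/(9.43 + 1) = 8.43/10.4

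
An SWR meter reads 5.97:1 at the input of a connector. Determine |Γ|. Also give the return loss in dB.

|Γ| = (S − 1)/(S + 1) = (5.97 − 1)/(5.97 + 1) = 4.97/6.97
RL = −20·log₁₀|Γ| = −20·log₁₀(0.713)

|Γ| ≈ 0.713; return loss ≈ 2.94 dB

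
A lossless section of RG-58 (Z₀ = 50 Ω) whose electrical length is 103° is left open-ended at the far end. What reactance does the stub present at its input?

tan(βl) = -4.33
For an open-ended stub, Z_in = −jZ_0·cot(βl) = −jZ_0/tan(βl)

X_in ≈ 11.5 Ω (inductive)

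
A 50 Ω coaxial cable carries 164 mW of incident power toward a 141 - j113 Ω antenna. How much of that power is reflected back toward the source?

P_reflected ≈ 70.1 mW

|Γ| = |(91 − j113)/(191 − j113)| = 0.654
|Γ|² = 0.427
P_refl = |Γ|²·P_inc = 70.1 mW, P_del = (1 − |Γ|²)·P_inc = 93.9 mW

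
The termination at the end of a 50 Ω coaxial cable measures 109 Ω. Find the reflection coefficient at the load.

Γ = (Z_L − Z_0)/(Z_L + Z_0) = (109 − 50)/(109 + 50) = 59/159

Γ = 0.371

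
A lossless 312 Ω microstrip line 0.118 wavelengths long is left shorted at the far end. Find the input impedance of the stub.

Z_in ≈ +j286 Ω

βl = 2π × 0.118 = 42.5°
tan(βl) = 0.916
For a shorted stub, Z_in = jZ_0·tan(βl)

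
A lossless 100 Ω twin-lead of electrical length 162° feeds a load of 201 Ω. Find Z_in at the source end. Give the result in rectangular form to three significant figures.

tan(βl) = tan(162°) = -0.325
Z_in = Z_0·(Z_L + jZ_0·tanβl)/(Z_0 + jZ_L·tanβl)
     = 100·(201 − j32.5)/(100 − j65.3)

Z_in ≈ 156 + j69.2 Ω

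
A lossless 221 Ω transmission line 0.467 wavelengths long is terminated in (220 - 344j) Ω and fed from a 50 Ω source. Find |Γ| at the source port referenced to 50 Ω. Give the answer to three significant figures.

|Γ| ≈ 0.892

βl = 2π × 0.467 = 168°
tan(βl) = -0.21
Z_in = Z_0·(Z_L + jZ_0·tanβl)/(Z_0 + jZ_L·tanβl) = 463 − j436 Ω
Γ_s = (Z_in − Z_s)/(Z_in + Z_s) = (413 − j436)/(513 − j436), |Γ_s| = 0.892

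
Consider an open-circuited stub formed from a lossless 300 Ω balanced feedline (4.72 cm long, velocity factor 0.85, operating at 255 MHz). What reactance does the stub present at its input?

X_in ≈ -982 Ω (capacitive)

λ = v/f = 0.85·c / 255 MHz = 1 m
βl = 2π·l/λ = 2π × 0.0472 = 17°
tan(βl) = 0.306
For an open-circuited stub, Z_in = −jZ_0·cot(βl) = −jZ_0/tan(βl)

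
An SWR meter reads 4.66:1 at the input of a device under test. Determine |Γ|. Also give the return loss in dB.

|Γ| ≈ 0.647; return loss ≈ 3.79 dB

|Γ| = (S − 1)/(S + 1) = (4.66 − 1)/(4.66 + 1) = 3.66/5.66
RL = −20·log₁₀|Γ| = −20·log₁₀(0.647)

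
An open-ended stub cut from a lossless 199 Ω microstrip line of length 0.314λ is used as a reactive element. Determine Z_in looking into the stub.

Z_in ≈ +j84.6 Ω

βl = 2π × 0.314 = 113°
tan(βl) = -2.35
For an open-ended stub, Z_in = −jZ_0·cot(βl) = −jZ_0/tan(βl)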